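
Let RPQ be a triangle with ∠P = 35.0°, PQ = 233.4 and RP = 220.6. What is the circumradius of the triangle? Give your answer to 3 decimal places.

By the law of cosines, QR² = RP² + PQ² − 2·RP·PQ·cos P = 18787, so QR ≈ 137.07.
Area = ½·RP·PQ·sin P ≈ 14766.
Circumradius = QR/(2 sin P) ≈ 119.48.

119.483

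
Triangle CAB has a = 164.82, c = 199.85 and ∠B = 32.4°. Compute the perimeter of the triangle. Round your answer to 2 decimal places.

By the law of cosines, b² = c² + a² − 2·c·a·cos B = 11483, so b ≈ 107.16.
Semiperimeter s = (199.85+164.82+107.16)/2 = 235.91.
Perimeter = 199.85 + 164.82 + 107.16 = 471.83.

perimeter ≈ 471.83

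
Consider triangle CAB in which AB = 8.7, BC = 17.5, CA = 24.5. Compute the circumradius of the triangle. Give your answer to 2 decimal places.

17.57

By the law of cosines, cos C = (BC² + CA² − AB²) / (2·BC·CA) ≈ 0.96887, so ∠C ≈ 14.33°.
Circumradius = AB/(2 sin C) ≈ 17.572.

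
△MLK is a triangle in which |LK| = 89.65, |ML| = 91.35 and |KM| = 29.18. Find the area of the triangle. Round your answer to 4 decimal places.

1300.9099

Semiperimeter s = (89.65 + 29.18 + 91.35)/2 = 105.09.
Heron's formula: area = √(105.09·15.44·75.91·13.74) ≈ 1300.9.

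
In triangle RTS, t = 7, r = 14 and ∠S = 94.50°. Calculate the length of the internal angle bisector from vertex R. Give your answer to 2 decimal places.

By the law of cosines, s² = r² + t² − 2·r·t·cos S = 260.38, so s ≈ 16.136.
Law of cosines again: cos R = (t² + s² − r²)/(2·t·s) ≈ 0.50188, so ∠R ≈ 59.88°.
The bisector from R has length 2·t·s·cos(∠R/2)/(t+s) ≈ 8.4614.

8.46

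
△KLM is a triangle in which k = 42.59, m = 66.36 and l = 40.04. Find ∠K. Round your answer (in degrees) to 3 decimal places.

By the law of cosines, cos K = (l² + m² − k²) / (2·l·m) ≈ 0.78902, so ∠K ≈ 37.91°.

37.906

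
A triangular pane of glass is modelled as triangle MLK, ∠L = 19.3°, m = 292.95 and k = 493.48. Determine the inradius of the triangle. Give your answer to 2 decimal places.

By the law of cosines, l² = k² + m² − 2·k·m·cos L = 56461, so l ≈ 237.62.
Area = ½·k·m·sin L ≈ 23890.
Semiperimeter s = (292.95+237.62+493.48)/2 = 512.02.
Inradius = area/s = 23890/512.02 ≈ 46.659.

46.66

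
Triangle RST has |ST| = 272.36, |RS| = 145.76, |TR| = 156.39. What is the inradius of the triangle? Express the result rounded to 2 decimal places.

Semiperimeter s = (272.36 + 156.39 + 145.76)/2 = 287.25.
Heron's formula: area = √(287.25·14.895·130.87·141.5) ≈ 8900.9.
Inradius = area/s = 8900.9/287.25 ≈ 30.986.

30.99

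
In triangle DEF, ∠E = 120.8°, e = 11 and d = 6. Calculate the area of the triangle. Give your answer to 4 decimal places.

Law of sines: sin D = d·sin E/e ≈ 0.46852.
Since e ≥ d, only the acute value applies: ∠D ≈ 27.94°.
Then ∠F = 180° − ∠E − ∠D ≈ 31.26°.
Law of sines gives f = e·sin F/sin E ≈ 6.6457.
Area = ½·e·d·sin F ≈ 17.125.

area ≈ 17.1252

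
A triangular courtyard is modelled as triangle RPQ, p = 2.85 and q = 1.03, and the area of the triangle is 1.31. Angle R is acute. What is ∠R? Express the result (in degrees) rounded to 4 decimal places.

∠R ≈ 63.1920°

From area = ½·p·q·sin R, we get sin R = 2·area/(p·q) ≈ 0.89252.
Taking the acute solution, ∠R ≈ 63.19°.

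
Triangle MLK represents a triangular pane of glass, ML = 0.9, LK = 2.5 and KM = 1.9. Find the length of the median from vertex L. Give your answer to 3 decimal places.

1.621

Median from L: ½√(2·ML² + 2·LK² − KM²) ≈ 1.621.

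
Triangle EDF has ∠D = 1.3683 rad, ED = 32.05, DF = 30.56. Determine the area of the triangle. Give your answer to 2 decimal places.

479.72

Area = ½·ED·DF·sin D ≈ 479.72.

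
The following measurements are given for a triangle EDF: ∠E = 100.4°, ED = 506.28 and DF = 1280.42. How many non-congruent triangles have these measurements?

ED·sin E = 506.28·sin(100.4°) ≈ 498.
Since ∠E is not acute, a triangle exists only if DF > ED; here DF > ED, so there is exactly one triangle.

1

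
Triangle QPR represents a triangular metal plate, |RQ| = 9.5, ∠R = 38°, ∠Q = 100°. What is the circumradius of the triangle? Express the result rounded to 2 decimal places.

The third angle is ∠P = 180° − ∠R − ∠Q = 42.00°.
Law of sines: |PR| = |RQ|·sin Q/sin P ≈ 13.982.
Law of sines: |QP| = |RQ|·sin R/sin P ≈ 8.7409.
Circumradius = |RQ|/(2 sin P) ≈ 7.0988.

7.10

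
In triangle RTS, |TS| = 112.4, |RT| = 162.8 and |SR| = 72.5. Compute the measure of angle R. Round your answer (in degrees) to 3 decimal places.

∠R ≈ 35.881°

By the law of cosines, cos R = (|SR|² + |RT|² − |TS|²) / (2·|SR|·|RT|) ≈ 0.81023, so ∠R ≈ 35.88°.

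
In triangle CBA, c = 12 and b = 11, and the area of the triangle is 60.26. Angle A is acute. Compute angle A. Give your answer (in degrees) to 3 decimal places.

From area = ½·c·b·sin A, we get sin A = 2·area/(c·b) ≈ 0.91303.
Taking the acute solution, ∠A ≈ 65.93°.

65.928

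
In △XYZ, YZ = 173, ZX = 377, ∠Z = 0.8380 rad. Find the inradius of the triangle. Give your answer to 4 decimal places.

By the law of cosines, XY² = YZ² + ZX² − 2·YZ·ZX·cos Z = 84799, so XY ≈ 291.2.
Area = ½·YZ·ZX·sin Z ≈ 24240.
Semiperimeter s = (173+377+291.2)/2 = 420.6.
Inradius = area/s = 24240/420.6 ≈ 57.631.

r ≈ 57.6309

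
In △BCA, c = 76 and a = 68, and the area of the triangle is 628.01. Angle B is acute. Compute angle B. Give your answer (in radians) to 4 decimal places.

0.2455

From area = ½·c·a·sin B, we get sin B = 2·area/(c·a) ≈ 0.24304.
Taking the acute solution, ∠B ≈ 0.245 rad.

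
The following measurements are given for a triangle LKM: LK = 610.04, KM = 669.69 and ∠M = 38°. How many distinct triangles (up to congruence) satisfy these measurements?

KM·sin M = 669.69·sin(38°) ≈ 412.3.
Since KM sin M < LK < KM (412.3 < 610.04 < 669.69), two triangles exist.

2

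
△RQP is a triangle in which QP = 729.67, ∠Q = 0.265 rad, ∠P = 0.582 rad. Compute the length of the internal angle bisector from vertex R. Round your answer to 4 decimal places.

141.9789

The third angle is ∠R = π − ∠Q − ∠P = 2.295 rad.
Law of sines: PR = QP·sin Q/sin R ≈ 255.05.
Law of sines: RQ = QP·sin P/sin R ≈ 535.3.
The bisector from R has length 2·PR·RQ·cos(∠R/2)/(PR+RQ) ≈ 141.98.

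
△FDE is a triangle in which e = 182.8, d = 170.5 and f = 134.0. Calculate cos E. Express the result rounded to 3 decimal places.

0.298

By the law of cosines, cos E = (f² + d² − e²) / (2·f·d) ≈ 0.29786, so ∠E ≈ 72.67°.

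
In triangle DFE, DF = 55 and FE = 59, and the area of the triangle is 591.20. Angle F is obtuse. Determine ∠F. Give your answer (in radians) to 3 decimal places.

2.769

From area = ½·DF·FE·sin F, we get sin F = 2·area/(DF·FE) ≈ 0.36438.
Taking the obtuse solution, ∠F ≈ 2.769 rad.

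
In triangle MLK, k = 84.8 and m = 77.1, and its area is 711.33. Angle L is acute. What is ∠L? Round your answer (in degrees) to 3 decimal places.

From area = ½·k·m·sin L, we get sin L = 2·area/(k·m) ≈ 0.21760.
Taking the acute solution, ∠L ≈ 12.57°.

12.568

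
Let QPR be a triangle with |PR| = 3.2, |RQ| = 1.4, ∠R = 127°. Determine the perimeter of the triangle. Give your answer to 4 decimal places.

By the law of cosines, |QP|² = |PR|² + |RQ|² − 2·|PR|·|RQ|·cos R = 17.592, so |QP| ≈ 4.1943.
Semiperimeter s = (3.2+1.4+4.1943)/2 = 4.3972.
Perimeter = 3.2 + 1.4 + 4.1943 = 8.7943.

perimeter ≈ 8.7943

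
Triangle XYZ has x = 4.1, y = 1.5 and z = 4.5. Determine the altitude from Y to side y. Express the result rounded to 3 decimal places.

h_Y ≈ 4.081

Semiperimeter s = (4.1 + 1.5 + 4.5)/2 = 5.05.
Heron's formula: area = √(5.05·0.95·3.55·0.55) ≈ 3.0606.
The altitude from Y has length 2·area/y ≈ 4.0808.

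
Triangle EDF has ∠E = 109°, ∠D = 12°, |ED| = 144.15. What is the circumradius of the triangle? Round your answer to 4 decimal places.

84.0851

The third angle is ∠F = 180° − ∠E − ∠D = 59.00°.
Law of sines: |DF| = |ED|·sin E/sin F ≈ 159.01.
Law of sines: |FE| = |ED|·sin D/sin F ≈ 34.965.
Circumradius = |ED|/(2 sin F) ≈ 84.085.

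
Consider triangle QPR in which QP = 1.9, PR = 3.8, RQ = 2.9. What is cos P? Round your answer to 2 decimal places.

cos P ≈ 0.67

By the law of cosines, cos P = (QP² + PR² − RQ²) / (2·QP·PR) ≈ 0.66759, so ∠P ≈ 48.12°.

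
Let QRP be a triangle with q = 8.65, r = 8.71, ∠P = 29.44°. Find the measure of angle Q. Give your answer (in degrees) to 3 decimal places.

By the law of cosines, p² = q² + r² − 2·q·r·cos P = 19.461, so p ≈ 4.4115.
Law of cosines again: cos Q = (r² + p² − q²)/(2·r·p) ≈ 0.26680, so ∠Q ≈ 74.53°.

74.526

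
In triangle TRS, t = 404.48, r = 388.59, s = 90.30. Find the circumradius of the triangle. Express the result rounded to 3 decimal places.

202.647

By the law of cosines, cos T = (r² + s² − t²) / (2·r·s) ≈ -0.06338, so ∠T ≈ 93.63°.
Circumradius = t/(2 sin T) ≈ 202.65.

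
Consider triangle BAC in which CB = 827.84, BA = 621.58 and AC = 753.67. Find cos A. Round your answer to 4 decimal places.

cos A ≈ 0.2872

By the law of cosines, cos A = (BA² + AC² − CB²) / (2·BA·AC) ≈ 0.28717, so ∠A ≈ 1.280 rad.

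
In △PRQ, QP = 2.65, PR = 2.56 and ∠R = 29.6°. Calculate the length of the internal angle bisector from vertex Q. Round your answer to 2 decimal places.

t_Q ≈ 3.25

Law of sines: sin Q = PR·sin R/QP ≈ 0.47717.
Since QP ≥ PR, only the acute value applies: ∠Q ≈ 28.50°.
Then ∠P = 180° − ∠R − ∠Q ≈ 121.90°.
Law of sines gives RQ = QP·sin P/sin R ≈ 4.5548.
The bisector from Q has length 2·RQ·QP·cos(∠Q/2)/(RQ+QP) ≈ 3.2475.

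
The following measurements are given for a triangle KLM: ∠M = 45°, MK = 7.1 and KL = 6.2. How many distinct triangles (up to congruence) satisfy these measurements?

MK·sin M = 7.1·sin(45°) ≈ 5.02.
Since MK sin M < KL < MK (5.02 < 6.2 < 7.1), two triangles exist.

2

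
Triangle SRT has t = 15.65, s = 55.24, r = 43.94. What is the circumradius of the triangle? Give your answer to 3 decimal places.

By the law of cosines, cos S = (r² + t² − s²) / (2·r·t) ≈ -0.63680, so ∠S ≈ 2.261 rad.
Circumradius = s/(2 sin S) ≈ 35.822.

35.822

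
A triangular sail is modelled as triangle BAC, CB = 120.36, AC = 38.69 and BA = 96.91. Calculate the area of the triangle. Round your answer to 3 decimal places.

Semiperimeter s = (38.69 + 120.36 + 96.91)/2 = 127.98.
Heron's formula: area = √(127.98·89.29·7.62·31.07) ≈ 1644.8.

1644.828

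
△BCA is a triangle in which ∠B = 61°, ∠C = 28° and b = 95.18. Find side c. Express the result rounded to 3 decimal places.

The third angle is ∠A = 180° − ∠B − ∠C = 91.00°.
Law of sines: c = b·sin C/sin B ≈ 51.09.

51.090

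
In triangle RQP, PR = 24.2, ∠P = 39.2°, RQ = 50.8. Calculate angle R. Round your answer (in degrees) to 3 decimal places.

∠R ≈ 123.277°

Law of sines: sin Q = PR·sin P/RQ ≈ 0.30108.
Since RQ ≥ PR, only the acute value applies: ∠Q ≈ 17.52°.
Then ∠R = 180° − ∠P − ∠Q ≈ 123.28°.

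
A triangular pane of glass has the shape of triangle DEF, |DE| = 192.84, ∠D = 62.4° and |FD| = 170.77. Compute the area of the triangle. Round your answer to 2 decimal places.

area ≈ 14591.91

Area = ½·|FD|·|DE|·sin D ≈ 14592.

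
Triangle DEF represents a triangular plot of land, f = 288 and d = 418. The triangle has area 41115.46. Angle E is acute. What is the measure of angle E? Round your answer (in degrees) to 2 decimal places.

From area = ½·f·d·sin E, we get sin E = 2·area/(f·d) ≈ 0.68307.
Taking the acute solution, ∠E ≈ 43.08°.

∠E ≈ 43.08°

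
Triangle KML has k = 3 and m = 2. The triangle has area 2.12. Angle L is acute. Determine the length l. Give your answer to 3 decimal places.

2.124

From area = ½·k·m·sin L, we get sin L = 2·area/(k·m) ≈ 0.70667.
Taking the acute solution, ∠L ≈ 44.96°.
Law of cosines then gives l ≈ 2.1235.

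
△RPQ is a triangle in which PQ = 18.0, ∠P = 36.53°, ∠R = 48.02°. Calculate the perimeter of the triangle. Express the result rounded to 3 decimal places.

perimeter ≈ 56.517

The third angle is ∠Q = 180° − ∠R − ∠P = 95.45°.
Law of sines: QR = PQ·sin P/sin R ≈ 14.413.
Law of sines: RP = PQ·sin Q/sin R ≈ 24.104.
Semiperimeter s = (18+14.413+24.104)/2 = 28.259.
Perimeter = 18 + 14.413 + 24.104 = 56.517.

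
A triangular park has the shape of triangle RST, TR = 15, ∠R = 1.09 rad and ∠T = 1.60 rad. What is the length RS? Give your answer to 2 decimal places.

The third angle is ∠S = π − ∠T − ∠R = 0.452 rad.
Law of sines: RS = TR·sin T/sin S ≈ 34.358.

34.36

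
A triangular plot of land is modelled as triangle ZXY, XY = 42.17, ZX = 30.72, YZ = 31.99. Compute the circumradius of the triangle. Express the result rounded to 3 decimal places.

By the law of cosines, cos Z = (YZ² + ZX² − XY²) / (2·YZ·ZX) ≈ 0.09604, so ∠Z ≈ 84.49°.
Circumradius = XY/(2 sin Z) ≈ 21.183.

R ≈ 21.183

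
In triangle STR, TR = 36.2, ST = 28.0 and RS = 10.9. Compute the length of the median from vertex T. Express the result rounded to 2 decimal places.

Median from T: ½√(2·ST² + 2·TR² − RS²) ≈ 31.899.

m_T ≈ 31.90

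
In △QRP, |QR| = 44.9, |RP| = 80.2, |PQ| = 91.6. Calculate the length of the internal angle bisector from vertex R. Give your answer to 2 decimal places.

t_R ≈ 40.87

By the law of cosines, cos R = (|QR|² + |RP|² − |PQ|²) / (2·|QR|·|RP|) ≈ 0.00798, so ∠R ≈ 89.54°.
The bisector from R has length 2·|QR|·|RP|·cos(∠R/2)/(|QR|+|RP|) ≈ 40.87.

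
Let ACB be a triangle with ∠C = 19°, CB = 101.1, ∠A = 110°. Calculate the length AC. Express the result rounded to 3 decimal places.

83.612

The third angle is ∠B = 180° − ∠A − ∠C = 51.00°.
Law of sines: AC = CB·sin B/sin A ≈ 83.612.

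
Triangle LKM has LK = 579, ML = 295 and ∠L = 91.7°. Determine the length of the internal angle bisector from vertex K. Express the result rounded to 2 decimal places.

By the law of cosines, KM² = ML² + LK² − 2·ML·LK·cos L = 4.324e+05, so KM ≈ 657.57.
Law of cosines again: cos K = (LK² + KM² − ML²)/(2·LK·KM) ≈ 0.89382, so ∠K ≈ 26.64°.
The bisector from K has length 2·LK·KM·cos(∠K/2)/(LK+KM) ≈ 599.22.

t_K ≈ 599.22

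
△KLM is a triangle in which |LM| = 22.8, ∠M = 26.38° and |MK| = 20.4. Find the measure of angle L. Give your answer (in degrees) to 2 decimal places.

∠L ≈ 63.47°

By the law of cosines, |KL|² = |LM|² + |MK|² − 2·|LM|·|MK|·cos M = 102.63, so |KL| ≈ 10.131.
Law of cosines again: cos L = (|KL|² + |LM|² − |MK|²)/(2·|KL|·|LM|) ≈ 0.44660, so ∠L ≈ 63.47°.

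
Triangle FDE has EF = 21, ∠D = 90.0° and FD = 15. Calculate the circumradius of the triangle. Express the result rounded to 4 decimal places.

Law of sines: sin E = FD·sin D/EF ≈ 0.71429.
Since EF ≥ FD, only the acute value applies: ∠E ≈ 45.58°.
Then ∠F = 180° − ∠D − ∠E ≈ 44.42°.
Law of sines gives DE = EF·sin F/sin D ≈ 14.697.
Circumradius = EF/(2 sin D) ≈ 10.5.

R ≈ 10.5000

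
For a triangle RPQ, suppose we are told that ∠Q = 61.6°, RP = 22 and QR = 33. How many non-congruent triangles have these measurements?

QR·sin Q = 33·sin(61.6°) ≈ 29.03.
Since RP = 22 < 29.03 = QR sin Q, no triangle exists.

0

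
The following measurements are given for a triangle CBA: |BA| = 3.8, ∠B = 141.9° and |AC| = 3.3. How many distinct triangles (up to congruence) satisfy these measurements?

|BA|·sin B = 3.8·sin(141.9°) ≈ 2.345.
Since ∠B is not acute, a triangle exists only if |AC| > |BA|; here |AC| ≤ |BA|, so there is no triangle.

0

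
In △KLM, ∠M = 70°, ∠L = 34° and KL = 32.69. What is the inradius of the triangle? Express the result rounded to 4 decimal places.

The third angle is ∠K = 180° − ∠L − ∠M = 76.00°.
Law of sines: LM = KL·sin K/sin M ≈ 33.755.
Law of sines: MK = KL·sin L/sin M ≈ 19.453.
Area = ½·KL·LM·sin L ≈ 308.52.
Semiperimeter s = (33.755+19.453+32.69)/2 = 42.949.
Inradius = area/s = 308.52/42.949 ≈ 7.1834.

7.1834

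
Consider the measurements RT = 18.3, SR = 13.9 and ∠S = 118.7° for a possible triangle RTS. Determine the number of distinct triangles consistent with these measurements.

1

SR·sin S = 13.9·sin(118.7°) ≈ 12.19.
Since ∠S is not acute, a triangle exists only if RT > SR; here RT > SR, so there is exactly one triangle.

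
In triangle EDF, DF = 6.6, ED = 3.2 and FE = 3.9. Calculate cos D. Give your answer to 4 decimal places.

cos D ≈ 0.9136

By the law of cosines, cos D = (ED² + DF² − FE²) / (2·ED·DF) ≈ 0.91359, so ∠D ≈ 23.99°.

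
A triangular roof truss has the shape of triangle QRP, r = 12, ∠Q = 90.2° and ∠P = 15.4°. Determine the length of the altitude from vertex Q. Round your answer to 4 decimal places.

3.1867

The third angle is ∠R = 180° − ∠P − ∠Q = 74.40°.
Law of sines: q = r·sin Q/sin R ≈ 12.459.
Law of sines: p = r·sin P/sin R ≈ 3.3086.
Area = ½·r·q·sin P ≈ 19.851.
The altitude from Q has length 2·area/q ≈ 3.1867.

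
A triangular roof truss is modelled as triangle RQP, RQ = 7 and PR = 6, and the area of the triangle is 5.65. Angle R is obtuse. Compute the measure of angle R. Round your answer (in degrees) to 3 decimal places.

164.392

From area = ½·PR·RQ·sin R, we get sin R = 2·area/(PR·RQ) ≈ 0.26905.
Taking the obtuse solution, ∠R ≈ 164.39°.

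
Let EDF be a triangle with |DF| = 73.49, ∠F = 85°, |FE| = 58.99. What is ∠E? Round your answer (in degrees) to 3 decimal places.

54.311

By the law of cosines, |ED|² = |DF|² + |FE|² − 2·|DF|·|FE|·cos F = 8124.9, so |ED| ≈ 90.138.
Law of cosines again: cos E = (|FE|² + |ED|² − |DF|²)/(2·|FE|·|ED|) ≈ 0.58338, so ∠E ≈ 54.31°.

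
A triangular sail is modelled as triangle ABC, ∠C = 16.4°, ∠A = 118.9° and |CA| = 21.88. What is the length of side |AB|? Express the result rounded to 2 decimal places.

8.78

The third angle is ∠B = 180° − ∠C − ∠A = 44.70°.
Law of sines: |AB| = |CA|·sin C/sin B ≈ 8.7826.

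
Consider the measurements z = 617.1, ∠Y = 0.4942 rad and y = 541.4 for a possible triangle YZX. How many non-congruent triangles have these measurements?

2

z·sin Y = 617.1·sin(0.4942 rad) ≈ 292.7.
Since z sin Y < y < z (292.7 < 541.4 < 617.1), two triangles exist.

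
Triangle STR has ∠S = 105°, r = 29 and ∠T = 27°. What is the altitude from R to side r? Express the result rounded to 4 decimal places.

h_R ≈ 17.1126

The third angle is ∠R = 180° − ∠S − ∠T = 48.00°.
Law of sines: s = r·sin S/sin R ≈ 37.694.
Law of sines: t = r·sin T/sin R ≈ 17.716.
Area = ½·r·s·sin T ≈ 248.13.
The altitude from R has length 2·area/r ≈ 17.113.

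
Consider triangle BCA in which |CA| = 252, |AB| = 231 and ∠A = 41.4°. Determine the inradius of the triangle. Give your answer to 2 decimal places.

By the law of cosines, |BC|² = |CA|² + |AB|² − 2·|CA|·|AB|·cos A = 29534, so |BC| ≈ 171.85.
Area = ½·|CA|·|AB|·sin A ≈ 19248.
Semiperimeter s = (252+231+171.85)/2 = 327.43.
Inradius = area/s = 19248/327.43 ≈ 58.786.

r ≈ 58.79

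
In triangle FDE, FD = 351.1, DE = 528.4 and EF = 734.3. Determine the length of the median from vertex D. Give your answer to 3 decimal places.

m_D ≈ 257.759

Median from D: ½√(2·FD² + 2·DE² − EF²) ≈ 257.76.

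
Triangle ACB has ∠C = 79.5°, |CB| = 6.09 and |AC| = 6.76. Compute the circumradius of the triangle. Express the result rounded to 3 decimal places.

By the law of cosines, |BA|² = |AC|² + |CB|² − 2·|AC|·|CB|·cos C = 67.781, so |BA| ≈ 8.2329.
Area = ½·|AC|·|CB|·sin C ≈ 20.24.
Circumradius = |BA|/(2 sin C) ≈ 4.1866.

R ≈ 4.187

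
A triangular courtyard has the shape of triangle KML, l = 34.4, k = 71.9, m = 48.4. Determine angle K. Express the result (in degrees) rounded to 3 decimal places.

By the law of cosines, cos K = (m² + l² − k²) / (2·m·l) ≈ -0.49361, so ∠K ≈ 119.58°.

119.578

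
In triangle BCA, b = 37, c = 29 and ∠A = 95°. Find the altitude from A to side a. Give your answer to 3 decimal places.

21.833

By the law of cosines, a² = b² + c² − 2·b·c·cos A = 2397, so a ≈ 48.96.
Area = ½·b·c·sin A ≈ 534.46.
The altitude from A has length 2·area/a ≈ 21.833.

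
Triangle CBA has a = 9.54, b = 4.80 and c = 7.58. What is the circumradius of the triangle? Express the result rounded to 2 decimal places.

By the law of cosines, cos C = (b² + a² − c²) / (2·b·a) ≈ 0.61796, so ∠C ≈ 51.83°.
Circumradius = c/(2 sin C) ≈ 4.8206.

4.82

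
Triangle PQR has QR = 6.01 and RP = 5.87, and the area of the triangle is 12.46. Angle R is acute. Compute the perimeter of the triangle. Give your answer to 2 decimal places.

perimeter ≈ 16.42

From area = ½·QR·RP·sin R, we get sin R = 2·area/(QR·RP) ≈ 0.70638.
Taking the acute solution, ∠R ≈ 44.94°.
Law of cosines then gives PQ ≈ 4.5424.
Perimeter = 6.01 + 5.87 + 4.5424 = 16.422.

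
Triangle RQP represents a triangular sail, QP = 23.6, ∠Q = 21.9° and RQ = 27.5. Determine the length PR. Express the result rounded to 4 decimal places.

10.4345

By the law of cosines, PR² = RQ² + QP² − 2·RQ·QP·cos Q = 108.88, so PR ≈ 10.434.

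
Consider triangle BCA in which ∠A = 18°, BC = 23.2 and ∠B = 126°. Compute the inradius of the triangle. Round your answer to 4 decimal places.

r ≈ 6.4674

The third angle is ∠C = 180° − ∠A − ∠B = 36.00°.
Law of sines: CA = BC·sin B/sin A ≈ 60.738.
Law of sines: AB = BC·sin C/sin A ≈ 44.129.
Area = ½·BC·CA·sin C ≈ 414.13.
Semiperimeter s = (60.738+44.129+23.2)/2 = 64.034.
Inradius = area/s = 414.13/64.034 ≈ 6.4674.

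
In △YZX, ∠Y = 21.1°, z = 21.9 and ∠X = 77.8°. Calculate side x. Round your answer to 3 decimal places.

The third angle is ∠Z = 180° − ∠X − ∠Y = 81.10°.
Law of sines: x = z·sin X/sin Z ≈ 21.666.

21.666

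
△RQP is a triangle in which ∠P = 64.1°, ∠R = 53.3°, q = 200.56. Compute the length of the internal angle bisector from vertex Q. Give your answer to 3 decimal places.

The third angle is ∠Q = 180° − ∠P − ∠R = 62.60°.
Law of sines: r = q·sin R/sin Q ≈ 181.12.
Law of sines: p = q·sin P/sin Q ≈ 203.21.
The bisector from Q has length 2·p·r·cos(∠Q/2)/(p+r) ≈ 163.66.

163.657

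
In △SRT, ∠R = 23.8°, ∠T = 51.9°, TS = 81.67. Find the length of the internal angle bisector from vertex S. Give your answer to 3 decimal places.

The third angle is ∠S = 180° − ∠R − ∠T = 104.30°.
Law of sines: RT = TS·sin S/sin R ≈ 196.11.
Law of sines: SR = TS·sin T/sin R ≈ 159.26.
The bisector from S has length 2·TS·SR·cos(∠S/2)/(TS+SR) ≈ 66.251.

t_S ≈ 66.251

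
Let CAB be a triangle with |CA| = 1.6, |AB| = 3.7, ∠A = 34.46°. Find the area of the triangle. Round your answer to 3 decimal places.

1.675

Area = ½·|CA|·|AB|·sin A ≈ 1.6749.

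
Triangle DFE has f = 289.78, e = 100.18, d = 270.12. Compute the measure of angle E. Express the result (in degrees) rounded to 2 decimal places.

By the law of cosines, cos E = (d² + f² − e²) / (2·d·f) ≈ 0.93836, so ∠E ≈ 20.22°.

∠E ≈ 20.22°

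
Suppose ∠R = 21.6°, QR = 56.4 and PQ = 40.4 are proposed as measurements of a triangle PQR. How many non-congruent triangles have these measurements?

2

QR·sin R = 56.4·sin(21.6°) ≈ 20.76.
Since QR sin R < PQ < QR (20.76 < 40.4 < 56.4), two triangles exist.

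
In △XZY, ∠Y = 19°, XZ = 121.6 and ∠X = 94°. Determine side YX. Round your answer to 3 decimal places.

343.809

The third angle is ∠Z = 180° − ∠Y − ∠X = 67.00°.
Law of sines: YX = XZ·sin Z/sin Y ≈ 343.81.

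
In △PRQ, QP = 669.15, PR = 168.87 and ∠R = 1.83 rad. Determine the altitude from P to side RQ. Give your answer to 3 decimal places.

163.229

Law of sines: sin Q = PR·sin R/QP ≈ 0.24393.
Since QP ≥ PR, only the acute value applies: ∠Q ≈ 0.246 rad.
Then ∠P = π − ∠R − ∠Q ≈ 1.065 rad.
Law of sines gives RQ = QP·sin P/sin R ≈ 605.65.
Area = ½·QP·PR·sin P ≈ 49430.
The altitude from P has length 2·area/RQ ≈ 163.23.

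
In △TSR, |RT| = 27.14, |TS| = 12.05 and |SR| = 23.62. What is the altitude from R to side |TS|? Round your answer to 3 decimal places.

Semiperimeter s = (23.62 + 27.14 + 12.05)/2 = 31.405.
Heron's formula: area = √(31.405·7.785·4.265·19.355) ≈ 142.06.
The altitude from R has length 2·area/|TS| ≈ 23.579.

23.579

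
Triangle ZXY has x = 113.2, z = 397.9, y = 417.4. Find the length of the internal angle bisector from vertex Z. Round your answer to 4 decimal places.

143.7999

By the law of cosines, cos Z = (x² + y² − z²) / (2·x·y) ≈ 0.30384, so ∠Z ≈ 72.31°.
The bisector from Z has length 2·x·y·cos(∠Z/2)/(x+y) ≈ 143.8.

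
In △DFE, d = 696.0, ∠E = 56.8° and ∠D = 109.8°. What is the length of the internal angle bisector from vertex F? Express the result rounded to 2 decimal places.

The third angle is ∠F = 180° − ∠E − ∠D = 13.40°.
Law of sines: f = d·sin F/sin D ≈ 171.43.
Law of sines: e = d·sin E/sin D ≈ 618.98.
The bisector from F has length 2·e·d·cos(∠F/2)/(e+d) ≈ 650.76.

t_F ≈ 650.76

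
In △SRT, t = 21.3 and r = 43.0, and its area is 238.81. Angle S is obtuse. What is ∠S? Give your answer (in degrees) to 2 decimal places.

From area = ½·r·t·sin S, we get sin S = 2·area/(r·t) ≈ 0.52148.
Taking the obtuse solution, ∠S ≈ 148.57°.

∠S ≈ 148.57°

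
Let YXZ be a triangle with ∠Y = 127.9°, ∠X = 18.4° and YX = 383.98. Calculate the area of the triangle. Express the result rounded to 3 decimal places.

The third angle is ∠Z = 180° − ∠Y − ∠X = 33.70°.
Law of sines: XZ = YX·sin Y/sin Z ≈ 546.09.
Law of sines: ZY = YX·sin X/sin Z ≈ 218.44.
Area = ½·YX·XZ·sin X ≈ 33094.

area ≈ 33093.579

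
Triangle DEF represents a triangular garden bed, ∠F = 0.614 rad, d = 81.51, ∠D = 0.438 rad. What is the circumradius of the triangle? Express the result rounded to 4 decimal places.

The third angle is ∠E = π − ∠F − ∠D = 2.090 rad.
Law of sines: e = d·sin E/sin D ≈ 166.89.
Law of sines: f = d·sin F/sin D ≈ 110.72.
Circumradius = d/(2 sin D) ≈ 96.091.

96.0910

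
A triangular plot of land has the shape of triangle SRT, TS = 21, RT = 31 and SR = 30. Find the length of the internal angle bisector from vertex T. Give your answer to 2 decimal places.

20.84

By the law of cosines, cos T = (RT² + TS² − SR²) / (2·RT·TS) ≈ 0.38556, so ∠T ≈ 67.32°.
The bisector from T has length 2·RT·TS·cos(∠T/2)/(RT+TS) ≈ 20.84.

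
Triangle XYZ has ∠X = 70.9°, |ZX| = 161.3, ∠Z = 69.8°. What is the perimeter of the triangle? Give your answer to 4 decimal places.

640.9469

The third angle is ∠Y = 180° − ∠Z − ∠X = 39.30°.
Law of sines: |YZ| = |ZX|·sin X/sin Y ≈ 240.65.
Law of sines: |XY| = |ZX|·sin Z/sin Y ≈ 239.
Semiperimeter s = (240.65+161.3+239)/2 = 320.47.
Perimeter = 240.65 + 161.3 + 239 = 640.95.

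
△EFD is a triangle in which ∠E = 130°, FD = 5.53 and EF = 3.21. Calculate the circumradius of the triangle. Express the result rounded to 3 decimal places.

3.609

Law of sines: sin D = EF·sin E/FD ≈ 0.44467.
Since FD ≥ EF, only the acute value applies: ∠D ≈ 26.40°.
Then ∠F = 180° − ∠E − ∠D ≈ 23.60°.
Law of sines gives DE = FD·sin F/sin E ≈ 2.8899.
Circumradius = FD/(2 sin E) ≈ 3.6095.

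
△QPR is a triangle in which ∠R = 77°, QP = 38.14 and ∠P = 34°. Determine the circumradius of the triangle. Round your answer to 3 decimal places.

The third angle is ∠Q = 180° − ∠P − ∠R = 69.00°.
Law of sines: PR = QP·sin Q/sin R ≈ 36.543.
Law of sines: RQ = QP·sin P/sin R ≈ 21.889.
Circumradius = QP/(2 sin R) ≈ 19.572.

19.572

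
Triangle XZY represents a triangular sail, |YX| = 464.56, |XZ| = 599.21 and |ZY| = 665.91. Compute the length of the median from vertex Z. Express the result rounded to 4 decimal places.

m_Z ≈ 589.3135

Median from Z: ½√(2·|XZ|² + 2·|ZY|² − |YX|²) ≈ 589.31.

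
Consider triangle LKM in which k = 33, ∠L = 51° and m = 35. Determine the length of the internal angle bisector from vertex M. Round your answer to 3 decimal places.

By the law of cosines, l² = k² + m² − 2·k·m·cos L = 860.27, so l ≈ 29.33.
Law of cosines again: cos M = (l² + k² − m²)/(2·l·k) ≈ 0.37414, so ∠M ≈ 68.03°.
The bisector from M has length 2·l·k·cos(∠M/2)/(l+k) ≈ 25.743.

t_M ≈ 25.743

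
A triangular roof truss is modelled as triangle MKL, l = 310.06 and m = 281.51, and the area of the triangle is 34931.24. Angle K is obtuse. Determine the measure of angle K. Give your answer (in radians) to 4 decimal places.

From area = ½·l·m·sin K, we get sin K = 2·area/(l·m) ≈ 0.80040.
Taking the obtuse solution, ∠K ≈ 2.2136 rad.

2.2136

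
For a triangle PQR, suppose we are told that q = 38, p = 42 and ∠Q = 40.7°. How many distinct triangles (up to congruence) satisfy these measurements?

2

p·sin Q = 42·sin(40.7°) ≈ 27.39.
Since p sin Q < q < p (27.39 < 38 < 42), two triangles exist.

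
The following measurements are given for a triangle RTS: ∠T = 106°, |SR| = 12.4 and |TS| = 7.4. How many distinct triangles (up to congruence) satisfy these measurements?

|TS|·sin T = 7.4·sin(106°) ≈ 7.113.
Since ∠T is not acute, a triangle exists only if |SR| > |TS|; here |SR| > |TS|, so there is exactly one triangle.

1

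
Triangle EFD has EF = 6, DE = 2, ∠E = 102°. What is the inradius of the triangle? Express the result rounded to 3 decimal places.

0.798

By the law of cosines, FD² = DE² + EF² − 2·DE·EF·cos E = 44.99, so FD ≈ 6.7074.
Area = ½·DE·EF·sin E ≈ 5.8689.
Semiperimeter s = (6.7074+2+6)/2 = 7.3537.
Inradius = area/s = 5.8689/7.3537 ≈ 0.79808.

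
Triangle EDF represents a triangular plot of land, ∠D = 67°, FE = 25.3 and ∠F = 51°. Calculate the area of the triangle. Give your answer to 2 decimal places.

area ≈ 238.57

The third angle is ∠E = 180° − ∠D − ∠F = 62.00°.
Law of sines: DF = FE·sin E/sin D ≈ 24.268.
Law of sines: ED = FE·sin F/sin D ≈ 21.36.
Area = ½·FE·DF·sin F ≈ 238.57.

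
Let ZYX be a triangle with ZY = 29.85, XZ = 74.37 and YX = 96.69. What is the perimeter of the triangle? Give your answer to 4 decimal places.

perimeter ≈ 200.9100

Perimeter = 96.69 + 74.37 + 29.85 = 200.91.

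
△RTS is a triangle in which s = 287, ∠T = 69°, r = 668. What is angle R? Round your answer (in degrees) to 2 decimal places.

By the law of cosines, t² = s² + r² − 2·s·r·cos T = 3.9118e+05, so t ≈ 625.45.
Law of cosines again: cos R = (t² + s² − r²)/(2·t·s) ≈ 0.07612, so ∠R ≈ 85.63°.

∠R ≈ 85.63°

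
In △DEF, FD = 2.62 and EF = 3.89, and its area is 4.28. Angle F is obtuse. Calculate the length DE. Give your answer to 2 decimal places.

5.75

From area = ½·EF·FD·sin F, we get sin F = 2·area/(EF·FD) ≈ 0.83989.
Taking the obtuse solution, ∠F ≈ 122.87°.
Law of cosines then gives DE ≈ 5.7498.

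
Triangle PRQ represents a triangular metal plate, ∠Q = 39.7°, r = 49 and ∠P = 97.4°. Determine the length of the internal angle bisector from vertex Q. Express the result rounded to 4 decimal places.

The third angle is ∠R = 180° − ∠Q − ∠P = 42.90°.
Law of sines: p = r·sin P/sin R ≈ 71.383.
Law of sines: q = r·sin Q/sin R ≈ 45.98.
The bisector from Q has length 2·p·r·cos(∠Q/2)/(p+r) ≈ 54.658.

t_Q ≈ 54.6580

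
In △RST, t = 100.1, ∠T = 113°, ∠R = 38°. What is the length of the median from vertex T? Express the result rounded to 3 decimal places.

The third angle is ∠S = 180° − ∠T − ∠R = 29.00°.
Law of sines: r = t·sin R/sin T ≈ 66.95.
Law of sines: s = t·sin S/sin T ≈ 52.72.
Median from T: ½√(2·r² + 2·s² − t²) ≈ 33.554.

m_T ≈ 33.554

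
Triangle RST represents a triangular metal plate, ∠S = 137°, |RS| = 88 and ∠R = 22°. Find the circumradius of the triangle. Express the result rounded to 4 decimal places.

122.7788

The third angle is ∠T = 180° − ∠R − ∠S = 21.00°.
Law of sines: |ST| = |RS|·sin R/sin T ≈ 91.988.
Law of sines: |TR| = |RS|·sin S/sin T ≈ 167.47.
Circumradius = |RS|/(2 sin T) ≈ 122.78.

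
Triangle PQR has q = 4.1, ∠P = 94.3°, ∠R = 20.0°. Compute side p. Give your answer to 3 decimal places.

4.486

The third angle is ∠Q = 180° − ∠R − ∠P = 65.70°.
Law of sines: p = q·sin P/sin Q ≈ 4.4859.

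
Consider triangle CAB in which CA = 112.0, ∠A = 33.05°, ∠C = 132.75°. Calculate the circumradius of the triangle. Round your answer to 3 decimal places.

The third angle is ∠B = 180° − ∠C − ∠A = 14.20°.
Law of sines: AB = CA·sin C/sin B ≈ 335.27.
Law of sines: BC = CA·sin A/sin B ≈ 249.
Circumradius = CA/(2 sin B) ≈ 228.29.

228.285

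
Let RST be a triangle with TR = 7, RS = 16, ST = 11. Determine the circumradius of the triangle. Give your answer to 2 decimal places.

9.64

By the law of cosines, cos R = (TR² + RS² − ST²) / (2·TR·RS) ≈ 0.82143, so ∠R ≈ 34.77°.
Circumradius = ST/(2 sin R) ≈ 9.6439.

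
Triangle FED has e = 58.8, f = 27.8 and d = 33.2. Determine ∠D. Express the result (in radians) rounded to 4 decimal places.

By the law of cosines, cos D = (f² + e² − d²) / (2·f·e) ≈ 0.95680, so ∠D ≈ 0.295 rad.

0.2950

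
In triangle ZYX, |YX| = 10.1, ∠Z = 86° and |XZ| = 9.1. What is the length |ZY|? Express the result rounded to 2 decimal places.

5.06

Law of sines: sin Y = |XZ|·sin Z/|YX| ≈ 0.89880.
Since |YX| ≥ |XZ|, only the acute value applies: ∠Y ≈ 64.00°.
Then ∠X = 180° − ∠Z − ∠Y ≈ 30.00°.
Law of sines gives |ZY| = |YX|·sin X/sin Z ≈ 5.0623.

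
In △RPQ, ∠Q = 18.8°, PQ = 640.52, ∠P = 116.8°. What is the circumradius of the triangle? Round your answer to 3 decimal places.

457.734

The third angle is ∠R = 180° − ∠P − ∠Q = 44.40°.
Law of sines: QR = PQ·sin P/sin R ≈ 817.13.
Law of sines: RP = PQ·sin Q/sin R ≈ 295.02.
Circumradius = PQ/(2 sin R) ≈ 457.73.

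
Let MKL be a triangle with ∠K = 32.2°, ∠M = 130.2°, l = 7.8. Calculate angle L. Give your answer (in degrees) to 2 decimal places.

The third angle is ∠L = 180° − ∠M − ∠K = 17.60°.

17.60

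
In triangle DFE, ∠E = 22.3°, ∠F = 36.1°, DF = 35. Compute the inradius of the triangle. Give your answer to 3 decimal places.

r ≈ 9.649

The third angle is ∠D = 180° − ∠F − ∠E = 121.60°.
Law of sines: FE = DF·sin D/sin E ≈ 78.561.
Law of sines: ED = DF·sin F/sin E ≈ 54.346.
Area = ½·DF·FE·sin F ≈ 810.04.
Semiperimeter s = (78.561+54.346+35)/2 = 83.953.
Inradius = area/s = 810.04/83.953 ≈ 9.6487.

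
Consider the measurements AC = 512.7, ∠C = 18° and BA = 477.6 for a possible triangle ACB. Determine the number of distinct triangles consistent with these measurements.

AC·sin C = 512.7·sin(18°) ≈ 158.4.
Since AC sin C < BA < AC (158.4 < 477.6 < 512.7), two triangles exist.

2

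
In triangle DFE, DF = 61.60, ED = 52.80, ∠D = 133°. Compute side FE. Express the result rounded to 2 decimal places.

104.97

By the law of cosines, FE² = ED² + DF² − 2·ED·DF·cos D = 11019, so FE ≈ 104.97.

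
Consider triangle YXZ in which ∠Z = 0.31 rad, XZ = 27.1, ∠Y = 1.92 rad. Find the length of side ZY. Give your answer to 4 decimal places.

The third angle is ∠X = π − ∠Z − ∠Y = 0.912 rad.
Law of sines: ZY = XZ·sin X/sin Y ≈ 22.798.

22.7980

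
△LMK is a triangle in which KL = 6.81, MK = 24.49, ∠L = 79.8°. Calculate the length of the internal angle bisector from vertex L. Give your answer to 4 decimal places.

t_L ≈ 8.1949

Law of sines: sin M = KL·sin L/MK ≈ 0.27368.
Since MK ≥ KL, only the acute value applies: ∠M ≈ 15.88°.
Then ∠K = 180° − ∠L − ∠M ≈ 84.32°.
Law of sines gives LM = MK·sin K/sin L ≈ 24.761.
The bisector from L has length 2·KL·LM·cos(∠L/2)/(KL+LM) ≈ 8.1949.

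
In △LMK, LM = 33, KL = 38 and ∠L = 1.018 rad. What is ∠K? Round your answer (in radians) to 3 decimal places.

∠K ≈ 0.936 rad

By the law of cosines, MK² = KL² + LM² − 2·KL·LM·cos L = 1216.1, so MK ≈ 34.873.
Law of cosines again: cos K = (MK² + KL² − LM²)/(2·MK·KL) ≈ 0.59280, so ∠K ≈ 0.936 rad.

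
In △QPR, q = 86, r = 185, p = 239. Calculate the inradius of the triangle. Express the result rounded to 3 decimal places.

27.245

Semiperimeter s = (86 + 239 + 185)/2 = 255.
Heron's formula: area = √(255·169·16·70) ≈ 6947.4.
Inradius = area/s = 6947.4/255 ≈ 27.245.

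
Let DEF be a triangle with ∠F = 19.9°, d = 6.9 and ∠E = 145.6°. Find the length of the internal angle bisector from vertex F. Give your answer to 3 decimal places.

The third angle is ∠D = 180° − ∠E − ∠F = 14.50°.
Law of sines: e = d·sin E/sin D ≈ 15.569.
Law of sines: f = d·sin F/sin D ≈ 9.3802.
The bisector from F has length 2·d·e·cos(∠F/2)/(d+e) ≈ 9.4184.

9.418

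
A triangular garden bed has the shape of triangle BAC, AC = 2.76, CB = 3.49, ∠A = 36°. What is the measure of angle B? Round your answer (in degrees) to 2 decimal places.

Law of sines: sin B = AC·sin A/CB ≈ 0.46484.
Since CB ≥ AC, only the acute value applies: ∠B ≈ 27.70°.
Then ∠C = 180° − ∠A − ∠B ≈ 116.30°.

∠B ≈ 27.70°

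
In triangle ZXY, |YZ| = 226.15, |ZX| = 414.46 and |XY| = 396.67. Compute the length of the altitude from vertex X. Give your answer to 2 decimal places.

Semiperimeter s = (396.67 + 226.15 + 414.46)/2 = 518.64.
Heron's formula: area = √(518.64·121.97·292.49·104.18) ≈ 43904.
The altitude from X has length 2·area/|YZ| ≈ 388.28.

h_X ≈ 388.28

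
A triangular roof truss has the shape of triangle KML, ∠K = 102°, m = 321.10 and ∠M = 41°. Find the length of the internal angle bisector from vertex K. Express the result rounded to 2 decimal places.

193.36

The third angle is ∠L = 180° − ∠K − ∠M = 37.00°.
Law of sines: k = m·sin K/sin M ≈ 478.74.
Law of sines: l = m·sin L/sin M ≈ 294.55.
The bisector from K has length 2·m·l·cos(∠K/2)/(m+l) ≈ 193.36.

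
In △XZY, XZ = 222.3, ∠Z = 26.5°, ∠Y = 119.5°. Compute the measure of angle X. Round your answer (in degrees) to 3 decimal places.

∠X ≈ 34.000°

The third angle is ∠X = 180° − ∠Z − ∠Y = 34.00°.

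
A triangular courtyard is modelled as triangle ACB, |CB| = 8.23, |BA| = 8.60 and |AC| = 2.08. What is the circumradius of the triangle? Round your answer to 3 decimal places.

R ≈ 4.307

By the law of cosines, cos A = (|BA|² + |AC|² − |CB|²) / (2·|BA|·|AC|) ≈ 0.29499, so ∠A ≈ 72.84°.
Circumradius = |CB|/(2 sin A) ≈ 4.3066.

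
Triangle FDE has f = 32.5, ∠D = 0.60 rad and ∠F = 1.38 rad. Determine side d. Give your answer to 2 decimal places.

The third angle is ∠E = π − ∠F − ∠D = 1.162 rad.
Law of sines: d = f·sin D/sin F ≈ 18.69.

18.69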